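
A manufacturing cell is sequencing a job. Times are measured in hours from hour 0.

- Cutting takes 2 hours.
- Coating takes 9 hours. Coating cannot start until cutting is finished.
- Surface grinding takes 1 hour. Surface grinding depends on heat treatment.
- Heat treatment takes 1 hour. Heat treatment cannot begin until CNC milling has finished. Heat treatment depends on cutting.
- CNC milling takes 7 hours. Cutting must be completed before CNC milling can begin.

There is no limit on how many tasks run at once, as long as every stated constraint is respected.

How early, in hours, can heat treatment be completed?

10

Cutting has no prerequisites, so it starts at hour 0 and finishes at hour 2.
CNC milling waits on cutting (finishes hour 2), so it starts at hour 2 and finishes at 2 + 7 = hour 9.
For heat treatment: CNC milling (finishes hour 9); cutting (finishes hour 2). Taking the maximum gives a start of hour 9, and it finishes at 9 + 1 = hour 10.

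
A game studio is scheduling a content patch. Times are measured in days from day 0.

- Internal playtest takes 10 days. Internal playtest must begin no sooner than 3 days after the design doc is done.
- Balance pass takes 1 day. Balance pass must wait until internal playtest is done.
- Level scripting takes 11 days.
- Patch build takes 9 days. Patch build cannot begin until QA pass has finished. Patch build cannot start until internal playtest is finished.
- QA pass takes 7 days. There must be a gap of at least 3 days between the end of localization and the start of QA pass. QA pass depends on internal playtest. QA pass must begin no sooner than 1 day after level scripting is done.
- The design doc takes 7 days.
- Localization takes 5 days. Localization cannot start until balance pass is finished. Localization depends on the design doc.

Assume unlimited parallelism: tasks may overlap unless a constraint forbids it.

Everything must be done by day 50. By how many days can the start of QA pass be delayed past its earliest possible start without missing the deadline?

5

Nothing blocks level scripting, so it runs from day 0 to day 11.
The design doc can start immediately at day 0; it finishes at day 7.
Internal playtest waits on the design doc (finishes day 7, plus 3-day gap → day 10), so it starts at day 10 and finishes at 10 + 10 = day 20.
After internal playtest (finishes day 20), balance pass can start at day 20 and finishes at day 21.
Localization has to wait for balance pass (finishes day 21); the design doc (finishes day 7). The latest of these is day 21, so localization runs day 21 to 21 + 5 = day 26.
QA pass needs all of localization (finishes day 26, plus 3-day gap → day 29); internal playtest (finishes day 20); level scripting (finishes day 11, plus 1-day gap → day 12). That puts its earliest start at day 29; it finishes at 29 + 7 = day 36.

Working backward from the deadline:
Nothing follows patch build; the deadline of day 50 is its only limit. It must start by 50 − 9 = day 41.
Since patch build (must start by day 41) depends on it, QA pass must finish by day 41. Backing off its 7-day duration gives a latest start of day 34.
So QA pass can start as early as day 29 and as late as day 34, giving 34 − 29 = 5 days of slack.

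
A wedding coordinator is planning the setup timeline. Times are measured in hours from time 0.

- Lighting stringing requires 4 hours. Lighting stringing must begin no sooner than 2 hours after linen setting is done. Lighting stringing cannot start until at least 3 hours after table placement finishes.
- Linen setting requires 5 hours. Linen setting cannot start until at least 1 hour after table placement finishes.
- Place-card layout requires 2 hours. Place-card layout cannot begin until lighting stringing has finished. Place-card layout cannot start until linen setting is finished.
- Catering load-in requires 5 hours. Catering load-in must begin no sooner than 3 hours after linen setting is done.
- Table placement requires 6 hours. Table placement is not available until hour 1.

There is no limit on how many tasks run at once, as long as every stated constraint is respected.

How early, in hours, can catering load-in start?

16

Table placement cannot begin until its own release at hour 1. It runs from hour 1 to 1 + 6 = hour 7.
After table placement (finishes hour 7, plus 1-hour gap → hour 8), linen setting can start at hour 8 and finishes at hour 13.
Catering load-in waits on linen setting (finishes hour 13, plus 3-hour gap → hour 16), so the earliest it can start is hour 16.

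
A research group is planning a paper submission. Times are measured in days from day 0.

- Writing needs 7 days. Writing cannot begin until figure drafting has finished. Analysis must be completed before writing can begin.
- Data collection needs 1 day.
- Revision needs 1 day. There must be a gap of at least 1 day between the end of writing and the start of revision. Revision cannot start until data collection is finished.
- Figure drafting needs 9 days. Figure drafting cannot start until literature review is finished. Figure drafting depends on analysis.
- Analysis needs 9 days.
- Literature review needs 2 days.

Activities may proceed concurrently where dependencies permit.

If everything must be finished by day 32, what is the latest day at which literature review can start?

To finish by day 32, revision (duration 1) must start no later than day 31.
Writing has to be done before revision (must start by day 31, minus 1-day gap → day 30). That means finishing by day 30, i.e. starting by 30 − 7 = day 23.
Figure drafting must finish before writing (must start by day 23). With a 9-day duration, figure drafting must start by 23 − 9 = day 14.
Literature review must finish before figure drafting (must start by day 14). With a 2-day duration, literature review must start by 14 − 2 = day 12.

12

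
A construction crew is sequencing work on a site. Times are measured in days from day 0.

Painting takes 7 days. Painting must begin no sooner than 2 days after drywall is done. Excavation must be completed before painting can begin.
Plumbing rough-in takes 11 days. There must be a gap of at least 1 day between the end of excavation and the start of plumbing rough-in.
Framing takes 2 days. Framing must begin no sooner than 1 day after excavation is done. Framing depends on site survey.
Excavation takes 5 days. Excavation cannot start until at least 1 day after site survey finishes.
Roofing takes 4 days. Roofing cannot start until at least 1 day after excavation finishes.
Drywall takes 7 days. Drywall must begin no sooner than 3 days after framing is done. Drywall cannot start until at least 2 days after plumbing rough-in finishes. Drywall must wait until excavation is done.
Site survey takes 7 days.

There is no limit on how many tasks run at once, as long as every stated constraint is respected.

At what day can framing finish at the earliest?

Site survey has no prerequisites, so it starts at day 0 and finishes at day 7.
Excavation waits on site survey (finishes day 7, plus 1-day gap → day 8), so it starts at day 8 and finishes at 8 + 5 = day 13.
For framing: excavation (finishes day 13, plus 1-day gap → day 14); site survey (finishes day 7). Taking the maximum gives a start of day 14, and it finishes at 14 + 2 = day 16.

16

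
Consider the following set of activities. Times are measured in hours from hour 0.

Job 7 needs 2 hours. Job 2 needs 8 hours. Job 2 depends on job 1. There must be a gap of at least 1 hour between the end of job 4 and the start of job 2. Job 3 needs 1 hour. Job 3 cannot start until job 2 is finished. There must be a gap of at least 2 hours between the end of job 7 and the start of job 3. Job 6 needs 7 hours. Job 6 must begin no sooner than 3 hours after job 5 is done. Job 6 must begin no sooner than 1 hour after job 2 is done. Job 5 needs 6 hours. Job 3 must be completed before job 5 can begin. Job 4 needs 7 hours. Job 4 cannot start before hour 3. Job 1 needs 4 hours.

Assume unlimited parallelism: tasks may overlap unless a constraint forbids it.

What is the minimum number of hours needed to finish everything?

Job 7 has no prerequisites, so it starts at hour 0 and finishes at hour 2.
After its own release at hour 3, job 4 can start at hour 3 and finishes at hour 10.
Job 1 can start immediately at hour 0; it finishes at hour 4.
Job 2 cannot start until job 1 (finishes hour 4); job 4 (finishes hour 10, plus 1-hour gap → hour 11). The controlling bound is hour 11, so job 2 finishes at 11 + 8 = hour 19.
Job 3 cannot start until job 2 (finishes hour 19); job 7 (finishes hour 2, plus 2-hour gap → hour 4). The controlling bound is hour 19, so job 3 finishes at 19 + 1 = hour 20.
After job 3 (finishes hour 20), job 5 can start at hour 20 and finishes at hour 26.
Job 6 needs all of job 5 (finishes hour 26, plus 3-hour gap → hour 29); job 2 (finishes hour 19, plus 1-hour gap → hour 20). That puts its earliest start at hour 29; it finishes at 29 + 7 = hour 36.
All tasks are finished once the last one completes. Finish times: Job 1 at 4, Job 2 at 19, Job 3 at 20, Job 4 at 10, Job 5 at 26, Job 6 at 36, Job 7 at 2. The latest is hour 36.

36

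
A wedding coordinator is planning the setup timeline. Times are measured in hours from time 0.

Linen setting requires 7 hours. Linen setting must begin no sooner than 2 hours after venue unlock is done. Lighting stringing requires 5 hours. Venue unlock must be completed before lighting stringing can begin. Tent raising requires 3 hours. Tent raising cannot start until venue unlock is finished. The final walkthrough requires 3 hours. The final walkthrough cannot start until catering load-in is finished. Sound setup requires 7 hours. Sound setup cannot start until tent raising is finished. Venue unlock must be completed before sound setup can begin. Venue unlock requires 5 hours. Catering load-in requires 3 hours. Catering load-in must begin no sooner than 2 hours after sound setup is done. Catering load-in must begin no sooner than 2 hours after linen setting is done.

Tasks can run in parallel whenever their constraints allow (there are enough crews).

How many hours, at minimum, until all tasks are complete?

23

Venue unlock can start immediately at hour 0; it finishes at hour 5.
After venue unlock (finishes hour 5), lighting stringing can start at hour 5 and finishes at hour 10.
Linen setting waits on venue unlock (finishes hour 5, plus 2-hour gap → hour 7), so it starts at hour 7 and finishes at 7 + 7 = hour 14.
Tent raising waits on venue unlock (finishes hour 5), so it starts at hour 5 and finishes at 5 + 3 = hour 8.
For sound setup: tent raising (finishes hour 8); venue unlock (finishes hour 5). Taking the maximum gives a start of hour 8, and it finishes at 8 + 7 = hour 15.
Catering load-in cannot start until sound setup (finishes hour 15, plus 2-hour gap → hour 17); linen setting (finishes hour 14, plus 2-hour gap → hour 16). The controlling bound is hour 17, so catering load-in finishes at 17 + 3 = hour 20.
The final walkthrough cannot begin until catering load-in (finishes hour 20). It runs from hour 20 to 20 + 3 = hour 23.
All tasks are finished once the last one completes. Finish times: Venue unlock at 5, Tent raising at 8, Linen setting at 14, Lighting stringing at 10, Sound setup at 15, Catering load-in at 20, The final walkthrough at 23. The latest is hour 23.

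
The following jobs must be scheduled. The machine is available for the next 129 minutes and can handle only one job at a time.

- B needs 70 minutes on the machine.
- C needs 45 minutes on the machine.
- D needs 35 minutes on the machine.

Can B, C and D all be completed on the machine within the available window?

Running back to back, the jobs need 70 + 45 + 35 = 150 minutes on the machine.
Since 150 > 129, they cannot all fit.

No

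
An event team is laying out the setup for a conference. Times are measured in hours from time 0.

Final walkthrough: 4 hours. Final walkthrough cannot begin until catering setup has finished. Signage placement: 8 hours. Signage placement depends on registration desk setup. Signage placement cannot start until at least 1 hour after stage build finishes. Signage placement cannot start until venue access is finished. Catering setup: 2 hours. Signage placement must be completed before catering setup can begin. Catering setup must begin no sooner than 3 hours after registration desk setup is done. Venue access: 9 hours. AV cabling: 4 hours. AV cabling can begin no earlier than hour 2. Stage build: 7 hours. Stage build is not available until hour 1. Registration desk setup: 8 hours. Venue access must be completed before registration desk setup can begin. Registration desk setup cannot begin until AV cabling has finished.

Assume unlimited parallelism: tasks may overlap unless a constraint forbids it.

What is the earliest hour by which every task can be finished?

31

AV cabling waits on its own release at hour 2, so it starts at hour 2 and finishes at 2 + 4 = hour 6.
Stage build cannot begin until its own release at hour 1. It runs from hour 1 to 1 + 7 = hour 8.
Venue access can start immediately at hour 0; it finishes at hour 9.
For registration desk setup: venue access (finishes hour 9); AV cabling (finishes hour 6). Taking the maximum gives a start of hour 9, and it finishes at 9 + 8 = hour 17.
Signage placement cannot start until registration desk setup (finishes hour 17); stage build (finishes hour 8, plus 1-hour gap → hour 9); venue access (finishes hour 9). The controlling bound is hour 17, so signage placement finishes at 17 + 8 = hour 25.
Catering setup has to wait for signage placement (finishes hour 25); registration desk setup (finishes hour 17, plus 3-hour gap → hour 20). The latest of these is hour 25, so catering setup runs hour 25 to 25 + 2 = hour 27.
Final walkthrough cannot begin until catering setup (finishes hour 27). It runs from hour 27 to 27 + 4 = hour 31.
All tasks are finished once the last one completes. Finish times: Venue access at 9, Stage build at 8, AV cabling at 6, Registration desk setup at 17, Signage placement at 25, Catering setup at 27, Final walkthrough at 31. The latest is hour 31.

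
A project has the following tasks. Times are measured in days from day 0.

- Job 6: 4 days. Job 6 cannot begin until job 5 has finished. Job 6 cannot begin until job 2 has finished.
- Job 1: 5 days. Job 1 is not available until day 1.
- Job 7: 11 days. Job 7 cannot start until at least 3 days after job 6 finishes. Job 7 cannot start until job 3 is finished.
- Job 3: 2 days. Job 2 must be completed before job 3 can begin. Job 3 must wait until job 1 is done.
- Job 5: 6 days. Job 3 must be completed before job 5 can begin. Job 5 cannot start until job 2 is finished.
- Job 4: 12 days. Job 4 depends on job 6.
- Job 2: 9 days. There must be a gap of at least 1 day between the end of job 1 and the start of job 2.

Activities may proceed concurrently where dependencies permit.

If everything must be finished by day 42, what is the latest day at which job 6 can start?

Job 4 has no dependents, so it just needs to finish by day 42. Starting by 42 − 12 = day 30 achieves that.
Nothing follows job 7; the deadline of day 42 is its only limit. It must start by 42 − 11 = day 31.
Job 6 has several dependents: job 4 (must start by day 30); job 7 (must start by day 31, minus 3-day gap → day 28). The earliest of those limits is day 28, so job 6 must start by 28 − 4 = day 24.

24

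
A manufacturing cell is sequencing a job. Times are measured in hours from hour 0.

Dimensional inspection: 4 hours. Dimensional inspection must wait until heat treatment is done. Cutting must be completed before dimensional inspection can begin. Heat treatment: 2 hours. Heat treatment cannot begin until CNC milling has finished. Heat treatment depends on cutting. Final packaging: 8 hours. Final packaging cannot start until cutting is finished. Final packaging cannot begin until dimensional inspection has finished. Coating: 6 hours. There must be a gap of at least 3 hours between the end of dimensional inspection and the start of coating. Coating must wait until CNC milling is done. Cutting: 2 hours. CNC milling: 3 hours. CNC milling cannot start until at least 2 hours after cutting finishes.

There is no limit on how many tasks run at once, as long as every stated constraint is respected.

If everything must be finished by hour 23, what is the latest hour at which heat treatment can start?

8

To finish by hour 23, coating (duration 6) must start no later than hour 17.
Nothing follows final packaging; the deadline of hour 23 is its only limit. It must start by 23 − 8 = hour 15.
For dimensional inspection: coating (must start by hour 17, minus 3-hour gap → hour 14); final packaging (must start by hour 15). The most restrictive is hour 14; with a 4-hour duration, dimensional inspection must start by hour 10.
Heat treatment feeds into dimensional inspection (must start by hour 10); so heat treatment must finish by hour 10 and therefore start by hour 8.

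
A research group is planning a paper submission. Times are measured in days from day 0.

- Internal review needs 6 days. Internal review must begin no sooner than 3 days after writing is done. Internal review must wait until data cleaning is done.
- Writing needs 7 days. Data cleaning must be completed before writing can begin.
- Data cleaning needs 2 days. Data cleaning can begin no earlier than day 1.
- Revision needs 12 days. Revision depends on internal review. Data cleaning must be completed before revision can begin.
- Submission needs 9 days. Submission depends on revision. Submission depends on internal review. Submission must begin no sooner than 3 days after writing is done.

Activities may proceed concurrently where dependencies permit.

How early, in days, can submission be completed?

40

Data cleaning waits on its own release at day 1, so it starts at day 1 and finishes at 1 + 2 = day 3.
After data cleaning (finishes day 3), writing can start at day 3 and finishes at day 10.
Internal review needs all of writing (finishes day 10, plus 3-day gap → day 13); data cleaning (finishes day 3). That puts its earliest start at day 13; it finishes at 13 + 6 = day 19.
Revision has to wait for internal review (finishes day 19); data cleaning (finishes day 3). The latest of these is day 19, so revision runs day 19 to 19 + 12 = day 31.
Submission has to wait for revision (finishes day 31); internal review (finishes day 19); writing (finishes day 10, plus 3-day gap → day 13). The latest of these is day 31, so submission runs day 31 to 31 + 9 = day 40.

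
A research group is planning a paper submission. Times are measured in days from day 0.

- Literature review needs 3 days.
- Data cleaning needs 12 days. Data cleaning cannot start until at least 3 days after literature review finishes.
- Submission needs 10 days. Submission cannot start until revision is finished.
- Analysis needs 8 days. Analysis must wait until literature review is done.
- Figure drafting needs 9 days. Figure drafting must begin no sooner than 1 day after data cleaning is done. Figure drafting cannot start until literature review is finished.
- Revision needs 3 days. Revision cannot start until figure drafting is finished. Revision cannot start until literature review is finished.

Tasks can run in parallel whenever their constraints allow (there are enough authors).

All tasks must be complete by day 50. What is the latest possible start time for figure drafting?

28

Submission has no dependents, so it just needs to finish by day 50. Starting by 50 − 10 = day 40 achieves that.
Revision feeds into submission (must start by day 40); so revision must finish by day 40 and therefore start by day 37.
Since revision (must start by day 37) depends on it, figure drafting must finish by day 37. Backing off its 9-day duration gives a latest start of day 28.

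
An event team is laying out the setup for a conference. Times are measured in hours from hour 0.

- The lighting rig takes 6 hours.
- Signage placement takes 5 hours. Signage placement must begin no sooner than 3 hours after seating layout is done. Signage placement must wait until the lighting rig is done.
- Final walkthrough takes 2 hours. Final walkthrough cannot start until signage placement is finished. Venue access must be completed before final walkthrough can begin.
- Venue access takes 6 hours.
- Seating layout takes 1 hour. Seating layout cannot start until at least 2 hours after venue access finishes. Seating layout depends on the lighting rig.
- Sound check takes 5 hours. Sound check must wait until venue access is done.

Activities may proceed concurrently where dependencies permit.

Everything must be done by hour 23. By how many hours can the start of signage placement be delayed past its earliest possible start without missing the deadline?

4

The lighting rig can start immediately at hour 0; it finishes at hour 6.
Venue access has no prerequisites, so it starts at hour 0 and finishes at hour 6.
Seating layout cannot start until venue access (finishes hour 6, plus 2-hour gap → hour 8); the lighting rig (finishes hour 6). The controlling bound is hour 8, so seating layout finishes at 8 + 1 = hour 9.
Signage placement needs all of seating layout (finishes hour 9, plus 3-hour gap → hour 12); the lighting rig (finishes hour 6). That puts its earliest start at hour 12; it finishes at 12 + 5 = hour 17.

Working backward from the deadline:
Final walkthrough must finish by hour 23; it takes 2 hours, so it must start by 23 − 2 = hour 21.
Signage placement must finish before final walkthrough (must start by hour 21). With a 5-hour duration, signage placement must start by 21 − 5 = hour 16.
So signage placement can start as early as hour 12 and as late as hour 16, giving 16 − 12 = 4 hours of slack.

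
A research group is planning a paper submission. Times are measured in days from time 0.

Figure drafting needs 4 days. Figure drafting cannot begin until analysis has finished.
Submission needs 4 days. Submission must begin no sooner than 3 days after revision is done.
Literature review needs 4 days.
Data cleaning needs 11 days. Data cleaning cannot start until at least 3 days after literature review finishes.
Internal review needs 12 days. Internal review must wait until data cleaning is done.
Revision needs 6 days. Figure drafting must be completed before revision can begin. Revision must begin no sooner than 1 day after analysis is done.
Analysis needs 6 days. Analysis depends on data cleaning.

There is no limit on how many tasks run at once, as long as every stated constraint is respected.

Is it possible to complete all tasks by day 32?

Nothing blocks literature review, so it runs from day 0 to day 4.
After literature review (finishes day 4, plus 3-day gap → day 7), data cleaning can start at day 7 and finishes at day 18.
Internal review waits on data cleaning (finishes day 18), so it starts at day 18 and finishes at 18 + 12 = day 30.
Analysis waits on data cleaning (finishes day 18), so it starts at day 18 and finishes at 18 + 6 = day 24.
After analysis (finishes day 24), figure drafting can start at day 24 and finishes at day 28.
Revision has to wait for figure drafting (finishes day 28); analysis (finishes day 24, plus 1-day gap → day 25). The latest of these is day 28, so revision runs day 28 to 28 + 6 = day 34.
Submission waits on revision (finishes day 34, plus 3-day gap → day 37), so it starts at day 37 and finishes at 37 + 4 = day 41.
The earliest everything can be done is day 41, which is after the deadline of 32, so it is not possible.

No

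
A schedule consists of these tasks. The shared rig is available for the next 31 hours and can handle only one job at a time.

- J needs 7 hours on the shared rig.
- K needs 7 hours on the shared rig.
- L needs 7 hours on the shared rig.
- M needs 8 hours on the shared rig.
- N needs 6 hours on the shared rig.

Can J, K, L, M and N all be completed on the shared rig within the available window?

No

Running back to back, the jobs need 7 + 7 + 7 + 8 + 6 = 35 hours on the shared rig.
Since 35 > 31, they cannot all fit.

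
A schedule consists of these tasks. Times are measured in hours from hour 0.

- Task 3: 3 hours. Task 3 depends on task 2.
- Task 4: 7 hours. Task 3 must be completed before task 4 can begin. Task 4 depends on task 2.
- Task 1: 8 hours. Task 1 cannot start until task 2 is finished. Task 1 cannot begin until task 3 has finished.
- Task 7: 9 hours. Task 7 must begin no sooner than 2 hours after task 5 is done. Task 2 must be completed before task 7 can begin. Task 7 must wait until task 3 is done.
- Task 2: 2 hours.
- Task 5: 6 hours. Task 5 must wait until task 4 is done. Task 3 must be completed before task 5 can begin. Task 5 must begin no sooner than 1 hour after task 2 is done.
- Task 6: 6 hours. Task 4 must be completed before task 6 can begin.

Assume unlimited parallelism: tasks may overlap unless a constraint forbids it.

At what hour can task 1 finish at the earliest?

13

Nothing blocks task 2, so it runs from hour 0 to hour 2.
Task 3 cannot begin until task 2 (finishes hour 2). It runs from hour 2 to 2 + 3 = hour 5.
Task 1 needs all of task 2 (finishes hour 2); task 3 (finishes hour 5). That puts its earliest start at hour 5; it finishes at 5 + 8 = hour 13.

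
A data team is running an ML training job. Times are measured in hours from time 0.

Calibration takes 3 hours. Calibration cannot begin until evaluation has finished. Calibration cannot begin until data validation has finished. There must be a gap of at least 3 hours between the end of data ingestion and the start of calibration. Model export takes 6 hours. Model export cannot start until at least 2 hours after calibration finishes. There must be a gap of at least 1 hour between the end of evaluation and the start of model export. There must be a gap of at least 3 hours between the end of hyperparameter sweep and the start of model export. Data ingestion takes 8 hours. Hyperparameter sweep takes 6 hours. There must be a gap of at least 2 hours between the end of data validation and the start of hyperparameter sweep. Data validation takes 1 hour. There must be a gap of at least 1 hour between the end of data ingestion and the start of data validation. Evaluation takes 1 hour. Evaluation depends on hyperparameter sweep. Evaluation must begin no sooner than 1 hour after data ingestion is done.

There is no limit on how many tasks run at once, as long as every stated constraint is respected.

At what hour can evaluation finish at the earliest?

19

Data ingestion has no prerequisites, so it starts at hour 0 and finishes at hour 8.
Data validation cannot begin until data ingestion (finishes hour 8, plus 1-hour gap → hour 9). It runs from hour 9 to 9 + 1 = hour 10.
Hyperparameter sweep cannot begin until data validation (finishes hour 10, plus 2-hour gap → hour 12). It runs from hour 12 to 12 + 6 = hour 18.
Evaluation needs all of hyperparameter sweep (finishes hour 18); data ingestion (finishes hour 8, plus 1-hour gap → hour 9). That puts its earliest start at hour 18; it finishes at 18 + 1 = hour 19.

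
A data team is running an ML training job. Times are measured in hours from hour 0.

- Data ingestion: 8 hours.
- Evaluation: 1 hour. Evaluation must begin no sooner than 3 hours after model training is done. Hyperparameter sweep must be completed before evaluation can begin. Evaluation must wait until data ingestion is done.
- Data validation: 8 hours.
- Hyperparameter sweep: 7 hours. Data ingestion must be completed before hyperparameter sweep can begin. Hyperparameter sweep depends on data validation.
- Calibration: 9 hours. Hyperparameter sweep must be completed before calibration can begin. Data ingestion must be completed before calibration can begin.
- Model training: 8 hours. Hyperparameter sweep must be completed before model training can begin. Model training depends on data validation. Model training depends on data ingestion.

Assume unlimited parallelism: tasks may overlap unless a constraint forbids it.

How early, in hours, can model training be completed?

Data validation can start immediately at hour 0; it finishes at hour 8.
Data ingestion can start immediately at hour 0; it finishes at hour 8.
Hyperparameter sweep cannot start until data ingestion (finishes hour 8); data validation (finishes hour 8). The controlling bound is hour 8, so hyperparameter sweep finishes at 8 + 7 = hour 15.
Model training cannot start until hyperparameter sweep (finishes hour 15); data validation (finishes hour 8); data ingestion (finishes hour 8). The controlling bound is hour 15, so model training finishes at 15 + 8 = hour 23.

23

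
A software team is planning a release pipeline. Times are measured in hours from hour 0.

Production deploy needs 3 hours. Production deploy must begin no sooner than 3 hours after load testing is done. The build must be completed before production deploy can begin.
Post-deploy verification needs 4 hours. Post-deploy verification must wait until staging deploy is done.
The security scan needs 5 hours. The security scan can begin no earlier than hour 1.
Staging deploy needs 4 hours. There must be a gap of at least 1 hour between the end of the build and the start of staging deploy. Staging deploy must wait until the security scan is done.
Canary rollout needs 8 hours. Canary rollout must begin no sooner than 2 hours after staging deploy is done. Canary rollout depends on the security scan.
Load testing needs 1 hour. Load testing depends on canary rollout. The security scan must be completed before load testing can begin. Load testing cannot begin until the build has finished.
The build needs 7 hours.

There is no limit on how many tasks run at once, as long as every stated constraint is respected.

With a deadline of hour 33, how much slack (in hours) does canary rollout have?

The security scan waits on its own release at hour 1, so it starts at hour 1 and finishes at 1 + 5 = hour 6.
The build has no prerequisites, so it starts at hour 0 and finishes at hour 7.
Staging deploy has to wait for the build (finishes hour 7, plus 1-hour gap → hour 8); the security scan (finishes hour 6). The latest of these is hour 8, so staging deploy runs hour 8 to 8 + 4 = hour 12.
Canary rollout cannot start until staging deploy (finishes hour 12, plus 2-hour gap → hour 14); the security scan (finishes hour 6). The controlling bound is hour 14, so canary rollout finishes at 14 + 8 = hour 22.

Working backward from the deadline:
To finish by hour 33, production deploy (duration 3) must start no later than hour 30.
Load testing must finish before production deploy (must start by hour 30, minus 3-hour gap → hour 27). With a 1-hour duration, load testing must start by 27 − 1 = hour 26.
Canary rollout feeds into load testing (must start by hour 26); so canary rollout must finish by hour 26 and therefore start by hour 18.
So canary rollout can start as early as hour 14 and as late as hour 18, giving 18 − 14 = 4 hours of slack.

4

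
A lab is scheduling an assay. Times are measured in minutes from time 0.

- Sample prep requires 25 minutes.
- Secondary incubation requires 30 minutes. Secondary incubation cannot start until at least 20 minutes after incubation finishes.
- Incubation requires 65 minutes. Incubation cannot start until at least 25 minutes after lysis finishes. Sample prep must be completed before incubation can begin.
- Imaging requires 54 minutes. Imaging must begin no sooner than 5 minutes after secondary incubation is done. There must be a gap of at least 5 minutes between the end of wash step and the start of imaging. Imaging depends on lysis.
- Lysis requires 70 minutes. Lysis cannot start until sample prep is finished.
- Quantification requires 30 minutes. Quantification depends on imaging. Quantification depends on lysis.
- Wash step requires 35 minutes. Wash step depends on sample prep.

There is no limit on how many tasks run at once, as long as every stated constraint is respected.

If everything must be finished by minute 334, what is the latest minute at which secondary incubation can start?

Quantification must finish by minute 334; it takes 30 minutes, so it must start by 334 − 30 = minute 304.
Since quantification (must start by minute 304) depends on it, imaging must finish by minute 304. Backing off its 54-minute duration gives a latest start of minute 250.
Since imaging (must start by minute 250, minus 5-minute gap → minute 245) depends on it, secondary incubation must finish by minute 245. Backing off its 30-minute duration gives a latest start of minute 215.

215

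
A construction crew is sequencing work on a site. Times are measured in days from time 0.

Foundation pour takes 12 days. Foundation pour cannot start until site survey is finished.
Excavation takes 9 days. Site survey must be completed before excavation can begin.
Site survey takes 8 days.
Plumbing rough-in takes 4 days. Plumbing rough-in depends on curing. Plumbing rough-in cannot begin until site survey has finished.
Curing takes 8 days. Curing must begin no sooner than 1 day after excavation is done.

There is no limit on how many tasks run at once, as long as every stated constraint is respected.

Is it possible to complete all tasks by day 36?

Yes

Site survey can start immediately at day 0; it finishes at day 8.
Foundation pour waits on site survey (finishes day 8), so it starts at day 8 and finishes at 8 + 12 = day 20.
Excavation waits on site survey (finishes day 8), so it starts at day 8 and finishes at 8 + 9 = day 17.
Curing cannot begin until excavation (finishes day 17, plus 1-day gap → day 18). It runs from day 18 to 18 + 8 = day 26.
Plumbing rough-in needs all of curing (finishes day 26); site survey (finishes day 8). That puts its earliest start at day 26; it finishes at 26 + 4 = day 30.
Every task is finished by day 30, which is no later than the deadline of 36, so the schedule is feasible.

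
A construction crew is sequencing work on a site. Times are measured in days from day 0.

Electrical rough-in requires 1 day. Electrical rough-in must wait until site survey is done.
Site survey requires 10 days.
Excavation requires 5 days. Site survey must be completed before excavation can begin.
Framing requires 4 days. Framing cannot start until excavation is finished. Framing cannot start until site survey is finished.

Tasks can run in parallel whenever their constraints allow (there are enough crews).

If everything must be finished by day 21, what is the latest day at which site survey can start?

2

Nothing follows framing; the deadline of day 21 is its only limit. It must start by 21 − 4 = day 17.
Since framing (must start by day 17) depends on it, excavation must finish by day 17. Backing off its 5-day duration gives a latest start of day 12.
To finish by day 21, electrical rough-in (duration 1) must start no later than day 20.
For site survey: excavation (must start by day 12); framing (must start by day 17); electrical rough-in (must start by day 20). The most restrictive is day 12; with a 10-day duration, site survey must start by day 2.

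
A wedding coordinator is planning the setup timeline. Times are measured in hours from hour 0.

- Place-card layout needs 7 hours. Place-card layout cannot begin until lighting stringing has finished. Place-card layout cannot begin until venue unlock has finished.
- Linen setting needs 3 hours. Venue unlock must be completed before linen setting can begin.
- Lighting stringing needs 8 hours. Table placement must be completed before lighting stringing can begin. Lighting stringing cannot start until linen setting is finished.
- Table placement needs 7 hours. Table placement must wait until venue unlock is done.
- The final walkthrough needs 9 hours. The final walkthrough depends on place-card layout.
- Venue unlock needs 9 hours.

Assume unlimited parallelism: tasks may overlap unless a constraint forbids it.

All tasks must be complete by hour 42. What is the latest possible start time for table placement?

The final walkthrough must finish by hour 42; it takes 9 hours, so it must start by 42 − 9 = hour 33.
Place-card layout feeds into the final walkthrough (must start by hour 33); so place-card layout must finish by hour 33 and therefore start by hour 26.
Lighting stringing has to be done before place-card layout (must start by hour 26). That means finishing by hour 26, i.e. starting by 26 − 8 = hour 18.
Since lighting stringing (must start by hour 18) depends on it, table placement must finish by hour 18. Backing off its 7-hour duration gives a latest start of hour 11.

11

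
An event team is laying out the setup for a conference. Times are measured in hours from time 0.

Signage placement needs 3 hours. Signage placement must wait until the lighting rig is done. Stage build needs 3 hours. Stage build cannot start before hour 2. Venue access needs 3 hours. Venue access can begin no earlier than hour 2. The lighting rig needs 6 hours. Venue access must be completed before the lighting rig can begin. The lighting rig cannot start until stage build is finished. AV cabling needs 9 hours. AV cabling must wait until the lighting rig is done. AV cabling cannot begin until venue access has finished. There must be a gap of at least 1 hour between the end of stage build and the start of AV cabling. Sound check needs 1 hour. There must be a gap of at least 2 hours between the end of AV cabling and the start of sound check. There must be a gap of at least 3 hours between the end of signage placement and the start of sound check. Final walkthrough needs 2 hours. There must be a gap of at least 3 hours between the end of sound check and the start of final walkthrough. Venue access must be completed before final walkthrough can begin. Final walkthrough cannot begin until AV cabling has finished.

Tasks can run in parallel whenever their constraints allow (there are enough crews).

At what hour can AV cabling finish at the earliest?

Stage build waits on its own release at hour 2, so it starts at hour 2 and finishes at 2 + 3 = hour 5.
After its own release at hour 2, venue access can start at hour 2 and finishes at hour 5.
The lighting rig needs all of venue access (finishes hour 5); stage build (finishes hour 5). That puts its earliest start at hour 5; it finishes at 5 + 6 = hour 11.
AV cabling has to wait for the lighting rig (finishes hour 11); venue access (finishes hour 5); stage build (finishes hour 5, plus 1-hour gap → hour 6). The latest of these is hour 11, so AV cabling runs hour 11 to 11 + 9 = hour 20.

20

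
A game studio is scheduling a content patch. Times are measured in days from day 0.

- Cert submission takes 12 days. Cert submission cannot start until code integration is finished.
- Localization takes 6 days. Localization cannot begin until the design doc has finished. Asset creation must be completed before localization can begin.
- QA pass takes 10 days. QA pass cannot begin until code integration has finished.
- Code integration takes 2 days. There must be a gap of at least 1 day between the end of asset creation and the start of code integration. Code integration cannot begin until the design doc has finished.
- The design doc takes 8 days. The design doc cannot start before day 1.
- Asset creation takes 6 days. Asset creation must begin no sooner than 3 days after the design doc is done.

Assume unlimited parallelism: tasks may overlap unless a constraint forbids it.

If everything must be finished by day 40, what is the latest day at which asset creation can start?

To finish by day 40, QA pass (duration 10) must start no later than day 30.
Cert submission must finish by day 40; it takes 12 days, so it must start by 40 − 12 = day 28.
Code integration feeds QA pass (must start by day 30); cert submission (must start by day 28). Taking the minimum, code integration must finish by day 28 and start by 28 − 2 = day 26.
To finish by day 40, localization (duration 6) must start no later than day 34.
For asset creation: code integration (must start by day 26, minus 1-day gap → day 25); localization (must start by day 34). The most restrictive is day 25; with a 6-day duration, asset creation must start by day 19.

19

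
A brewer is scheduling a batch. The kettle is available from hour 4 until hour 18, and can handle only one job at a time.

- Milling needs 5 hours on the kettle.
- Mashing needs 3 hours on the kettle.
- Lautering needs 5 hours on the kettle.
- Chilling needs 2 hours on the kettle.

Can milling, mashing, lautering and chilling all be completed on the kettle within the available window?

The kettle window is 18 − 4 = 14 hours.
Running back to back, the jobs need 5 + 3 + 5 + 2 = 15 hours on the kettle.
Since 15 > 14, they cannot all fit.

No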